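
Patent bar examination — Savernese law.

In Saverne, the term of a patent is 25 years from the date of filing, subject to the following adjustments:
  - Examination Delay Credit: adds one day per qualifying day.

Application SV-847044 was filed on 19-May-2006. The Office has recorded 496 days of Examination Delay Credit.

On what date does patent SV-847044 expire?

September 26, 2032

Base term: filing date + 25 years → 19 May 2031.
Examination Delay Credit: +496 days → 26 September 2032.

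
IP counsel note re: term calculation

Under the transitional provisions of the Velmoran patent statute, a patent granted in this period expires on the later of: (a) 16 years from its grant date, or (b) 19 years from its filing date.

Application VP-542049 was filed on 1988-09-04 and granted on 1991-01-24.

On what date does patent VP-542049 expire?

September 4, 2007

(a) grant + 16 years → 24 January 2007.
(b) filing + 19 years → 4 September 2007.
Later of the two: 4 September 2007.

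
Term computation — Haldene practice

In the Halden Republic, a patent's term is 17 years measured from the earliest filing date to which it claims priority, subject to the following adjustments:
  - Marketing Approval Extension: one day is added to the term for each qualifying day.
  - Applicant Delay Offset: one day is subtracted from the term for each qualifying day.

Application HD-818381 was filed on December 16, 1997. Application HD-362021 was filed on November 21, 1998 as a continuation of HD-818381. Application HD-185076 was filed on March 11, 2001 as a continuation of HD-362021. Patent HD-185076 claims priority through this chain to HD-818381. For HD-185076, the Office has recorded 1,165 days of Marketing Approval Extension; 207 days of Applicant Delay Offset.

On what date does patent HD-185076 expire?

Earliest priority filing: 16 December 1997.
Base term: 16 December 1997 + 17 years → 16 December 2014.
Marketing Approval Extension: +1165 days → 23 February 2018.
Applicant Delay Offset: −207 days → 31 July 2017.

2017-07-31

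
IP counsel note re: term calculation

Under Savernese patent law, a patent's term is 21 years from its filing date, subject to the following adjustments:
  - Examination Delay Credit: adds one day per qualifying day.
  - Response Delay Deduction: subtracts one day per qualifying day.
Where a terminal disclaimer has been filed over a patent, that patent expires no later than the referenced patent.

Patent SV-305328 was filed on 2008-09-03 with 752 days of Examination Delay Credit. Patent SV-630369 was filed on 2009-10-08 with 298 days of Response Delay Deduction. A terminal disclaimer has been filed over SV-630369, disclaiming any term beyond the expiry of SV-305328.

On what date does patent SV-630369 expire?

Natural term of SV-630369:
  Base: filing + 21 years → 8 October 2030.
  Response Delay Deduction: −298 days → 14 December 2029.
Expiry of referenced patent SV-305328:
  Base: filing + 21 years → 3 September 2029.
  Examination Delay Credit: +752 days → 25 September 2031.
Terminal disclaimer: SV-630369 expires on the earlier of 14 December 2029 and 25 September 2031.

December 14, 2029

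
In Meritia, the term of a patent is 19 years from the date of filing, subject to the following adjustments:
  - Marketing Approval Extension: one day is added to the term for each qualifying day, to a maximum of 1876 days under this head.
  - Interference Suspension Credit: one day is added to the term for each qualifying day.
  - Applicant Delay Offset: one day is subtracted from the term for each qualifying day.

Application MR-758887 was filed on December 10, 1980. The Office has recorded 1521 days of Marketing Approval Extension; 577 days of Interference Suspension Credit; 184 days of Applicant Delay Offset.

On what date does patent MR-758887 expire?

Base term: filing date + 19 years → 10 December 1999.
Marketing Approval Extension: 1521 days (within the 1876-day cap) → +1521 days → 8 February 2004.
Interference Suspension Credit: +577 days → 7 September 2005.
Applicant Delay Offset: −184 days → 7 March 2005.

March 7, 2005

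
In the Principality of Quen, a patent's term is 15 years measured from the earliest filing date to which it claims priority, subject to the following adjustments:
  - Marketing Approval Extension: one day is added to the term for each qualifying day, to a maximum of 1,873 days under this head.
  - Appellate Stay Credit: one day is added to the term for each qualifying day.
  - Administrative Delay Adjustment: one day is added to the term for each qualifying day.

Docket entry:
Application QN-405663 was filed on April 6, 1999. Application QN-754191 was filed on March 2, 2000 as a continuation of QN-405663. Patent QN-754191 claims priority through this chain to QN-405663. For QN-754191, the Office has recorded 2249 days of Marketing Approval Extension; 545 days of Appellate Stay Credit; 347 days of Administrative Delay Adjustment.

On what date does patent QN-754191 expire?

Earliest priority filing: 6 April 1999.
Base term: 6 April 1999 + 15 years → 6 April 2014.
Marketing Approval Extension: 2249 days claimed exceeds the 1873-day cap, so +1873 days → 23 May 2019.
Appellate Stay Credit: +545 days → 18 November 2020.
Administrative Delay Adjustment: +347 days → 31 October 2021.

2021-10-31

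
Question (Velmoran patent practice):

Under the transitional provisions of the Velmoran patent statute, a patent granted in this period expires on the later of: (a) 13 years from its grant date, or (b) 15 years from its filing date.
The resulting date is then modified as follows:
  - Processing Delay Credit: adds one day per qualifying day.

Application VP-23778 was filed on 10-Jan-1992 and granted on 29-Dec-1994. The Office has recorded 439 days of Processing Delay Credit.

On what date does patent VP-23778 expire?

2009-03-12

(a) grant + 13 years → 29 December 2007.
(b) filing + 15 years → 10 January 2007.
Later of the two: 29 December 2007.
Processing Delay Credit: +439 days → 12 March 2009.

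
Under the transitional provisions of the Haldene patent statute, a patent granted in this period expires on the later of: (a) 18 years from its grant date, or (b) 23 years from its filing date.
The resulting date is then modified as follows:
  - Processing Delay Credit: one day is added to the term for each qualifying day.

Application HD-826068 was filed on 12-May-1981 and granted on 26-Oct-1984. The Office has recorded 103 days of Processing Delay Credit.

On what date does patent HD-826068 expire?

(a) grant + 18 years → 26 October 2002.
(b) filing + 23 years → 12 May 2004.
Later of the two: 12 May 2004.
Processing Delay Credit: +103 days → 23 August 2004.

2004-08-23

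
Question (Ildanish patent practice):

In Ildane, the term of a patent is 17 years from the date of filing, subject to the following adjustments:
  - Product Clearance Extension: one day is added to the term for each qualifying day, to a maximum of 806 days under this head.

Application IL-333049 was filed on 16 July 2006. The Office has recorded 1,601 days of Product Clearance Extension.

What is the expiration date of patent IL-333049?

Base term: filing date + 17 years → 16 July 2023.
Product Clearance Extension: 1601 days claimed exceeds the 806-day cap, so +806 days → 29 September 2025.

September 29, 2025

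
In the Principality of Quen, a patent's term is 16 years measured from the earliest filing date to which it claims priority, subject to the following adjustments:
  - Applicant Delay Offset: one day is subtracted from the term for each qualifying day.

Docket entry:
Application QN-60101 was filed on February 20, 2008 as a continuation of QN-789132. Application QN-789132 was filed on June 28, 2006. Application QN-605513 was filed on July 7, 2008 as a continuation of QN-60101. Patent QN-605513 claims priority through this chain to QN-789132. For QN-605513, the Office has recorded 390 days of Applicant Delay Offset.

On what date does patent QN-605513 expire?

June 3, 2021

Earliest priority filing: 28 June 2006.
Base term: 28 June 2006 + 16 years → 28 June 2022.
Applicant Delay Offset: −390 days → 3 June 2021.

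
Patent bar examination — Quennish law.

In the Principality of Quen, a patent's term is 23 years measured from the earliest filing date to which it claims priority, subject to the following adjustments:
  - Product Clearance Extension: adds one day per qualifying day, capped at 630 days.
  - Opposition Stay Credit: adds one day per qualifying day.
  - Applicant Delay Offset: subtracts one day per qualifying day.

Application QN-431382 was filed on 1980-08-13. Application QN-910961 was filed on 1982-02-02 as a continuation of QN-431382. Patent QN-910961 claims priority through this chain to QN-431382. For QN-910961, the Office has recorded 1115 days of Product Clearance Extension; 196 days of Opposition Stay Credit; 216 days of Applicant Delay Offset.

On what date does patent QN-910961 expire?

April 14, 2005

Earliest priority filing: 13 August 1980.
Base term: 13 August 1980 + 23 years → 13 August 2003.
Product Clearance Extension: 1115 days claimed exceeds the 630-day cap, so +630 days → 4 May 2005.
Opposition Stay Credit: +196 days → 16 November 2005.
Applicant Delay Offset: −216 days → 14 April 2005.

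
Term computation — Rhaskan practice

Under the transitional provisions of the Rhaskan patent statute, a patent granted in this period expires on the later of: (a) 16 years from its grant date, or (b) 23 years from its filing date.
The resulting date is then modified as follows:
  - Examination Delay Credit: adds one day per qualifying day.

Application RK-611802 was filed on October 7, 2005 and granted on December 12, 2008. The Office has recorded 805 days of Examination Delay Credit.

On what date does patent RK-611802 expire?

(a) grant + 16 years → 12 December 2024.
(b) filing + 23 years → 7 October 2028.
Later of the two: 7 October 2028.
Examination Delay Credit: +805 days → 21 December 2030.

December 21, 2030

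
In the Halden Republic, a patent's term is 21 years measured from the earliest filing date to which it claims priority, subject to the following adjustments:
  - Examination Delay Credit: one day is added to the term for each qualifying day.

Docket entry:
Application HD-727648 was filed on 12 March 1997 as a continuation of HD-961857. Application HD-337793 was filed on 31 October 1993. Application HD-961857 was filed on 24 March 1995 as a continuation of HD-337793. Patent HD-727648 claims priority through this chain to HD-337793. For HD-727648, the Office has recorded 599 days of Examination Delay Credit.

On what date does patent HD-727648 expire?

2016-06-21

Earliest priority filing: 31 October 1993.
Base term: 31 October 1993 + 21 years → 31 October 2014.
Examination Delay Credit: +599 days → 21 June 2016.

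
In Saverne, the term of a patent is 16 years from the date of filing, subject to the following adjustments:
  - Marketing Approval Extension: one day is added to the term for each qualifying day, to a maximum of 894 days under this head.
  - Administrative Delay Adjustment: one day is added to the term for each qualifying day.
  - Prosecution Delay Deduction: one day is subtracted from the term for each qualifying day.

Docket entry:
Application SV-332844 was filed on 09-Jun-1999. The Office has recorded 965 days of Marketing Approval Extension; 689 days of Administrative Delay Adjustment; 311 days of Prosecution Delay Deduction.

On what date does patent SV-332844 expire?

December 2, 2018

Base term: filing date + 16 years → 9 June 2015.
Marketing Approval Extension: 965 days claimed exceeds the 894-day cap, so +894 days → 19 November 2017.
Administrative Delay Adjustment: +689 days → 9 October 2019.
Prosecution Delay Deduction: −311 days → 2 December 2018.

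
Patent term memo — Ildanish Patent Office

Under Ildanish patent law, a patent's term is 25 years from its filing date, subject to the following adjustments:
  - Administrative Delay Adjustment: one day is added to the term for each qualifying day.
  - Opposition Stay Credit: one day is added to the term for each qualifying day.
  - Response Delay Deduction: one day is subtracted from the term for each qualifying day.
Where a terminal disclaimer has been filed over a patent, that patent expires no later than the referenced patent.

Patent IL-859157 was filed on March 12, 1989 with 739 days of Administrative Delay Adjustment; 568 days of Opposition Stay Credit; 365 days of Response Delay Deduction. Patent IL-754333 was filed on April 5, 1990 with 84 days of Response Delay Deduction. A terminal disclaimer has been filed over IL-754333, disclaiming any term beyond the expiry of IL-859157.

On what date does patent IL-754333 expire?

2015-01-11

Natural term of IL-754333:
  Base: filing + 25 years → 5 April 2015.
  Response Delay Deduction: −84 days → 11 January 2015.
Expiry of referenced patent IL-859157:
  Base: filing + 25 years → 12 March 2014.
  Administrative Delay Adjustment: +739 days → 20 March 2016.
  Opposition Stay Credit: +568 days → 9 October 2017.
  Response Delay Deduction: −365 days → 9 October 2016.
Terminal disclaimer: IL-754333 expires on the earlier of 11 January 2015 and 9 October 2016.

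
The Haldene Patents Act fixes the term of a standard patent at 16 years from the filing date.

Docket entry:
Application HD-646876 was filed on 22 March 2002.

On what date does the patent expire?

March 22, 2018

Filing date + 16 years → 22 March 2018.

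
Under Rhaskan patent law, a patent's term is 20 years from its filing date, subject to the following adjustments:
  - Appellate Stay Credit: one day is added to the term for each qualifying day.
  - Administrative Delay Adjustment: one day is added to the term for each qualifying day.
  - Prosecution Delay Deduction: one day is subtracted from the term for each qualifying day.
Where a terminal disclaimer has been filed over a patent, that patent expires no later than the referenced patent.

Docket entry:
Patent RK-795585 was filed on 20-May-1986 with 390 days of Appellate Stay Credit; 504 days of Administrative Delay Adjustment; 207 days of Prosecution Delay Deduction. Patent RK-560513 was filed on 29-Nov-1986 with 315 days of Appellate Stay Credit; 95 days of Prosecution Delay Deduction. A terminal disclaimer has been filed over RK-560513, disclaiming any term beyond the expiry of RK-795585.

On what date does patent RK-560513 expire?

July 7, 2007

Natural term of RK-560513:
  Base: filing + 20 years → 29 November 2006.
  Appellate Stay Credit: +315 days → 10 October 2007.
  Prosecution Delay Deduction: −95 days → 7 July 2007.
Expiry of referenced patent RK-795585:
  Base: filing + 20 years → 20 May 2006.
  Appellate Stay Credit: +390 days → 14 June 2007.
  Administrative Delay Adjustment: +504 days → 30 October 2008.
  Prosecution Delay Deduction: −207 days → 6 April 2008.
Terminal disclaimer: RK-560513 expires on the earlier of 7 July 2007 and 6 April 2008.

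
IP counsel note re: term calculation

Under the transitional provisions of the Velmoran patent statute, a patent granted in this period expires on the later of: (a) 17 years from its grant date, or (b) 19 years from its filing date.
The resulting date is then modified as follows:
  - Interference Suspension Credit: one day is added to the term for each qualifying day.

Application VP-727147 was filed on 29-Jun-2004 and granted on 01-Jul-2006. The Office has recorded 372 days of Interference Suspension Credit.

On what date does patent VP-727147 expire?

2024-07-07

(a) grant + 17 years → 1 July 2023.
(b) filing + 19 years → 29 June 2023.
Later of the two: 1 July 2023.
Interference Suspension Credit: +372 days → 7 July 2024.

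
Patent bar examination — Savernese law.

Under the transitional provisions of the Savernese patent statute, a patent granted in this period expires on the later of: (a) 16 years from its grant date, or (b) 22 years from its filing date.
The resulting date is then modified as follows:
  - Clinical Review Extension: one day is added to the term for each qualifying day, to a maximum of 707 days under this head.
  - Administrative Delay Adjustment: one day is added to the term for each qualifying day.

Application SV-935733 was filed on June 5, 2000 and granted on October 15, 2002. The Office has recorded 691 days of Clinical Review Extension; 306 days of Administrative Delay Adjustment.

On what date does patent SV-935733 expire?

(a) grant + 16 years → 15 October 2018.
(b) filing + 22 years → 5 June 2022.
Later of the two: 5 June 2022.
Clinical Review Extension: 691 days (within the 707-day cap) → +691 days → 26 April 2024.
Administrative Delay Adjustment: +306 days → 26 February 2025.

2025-02-26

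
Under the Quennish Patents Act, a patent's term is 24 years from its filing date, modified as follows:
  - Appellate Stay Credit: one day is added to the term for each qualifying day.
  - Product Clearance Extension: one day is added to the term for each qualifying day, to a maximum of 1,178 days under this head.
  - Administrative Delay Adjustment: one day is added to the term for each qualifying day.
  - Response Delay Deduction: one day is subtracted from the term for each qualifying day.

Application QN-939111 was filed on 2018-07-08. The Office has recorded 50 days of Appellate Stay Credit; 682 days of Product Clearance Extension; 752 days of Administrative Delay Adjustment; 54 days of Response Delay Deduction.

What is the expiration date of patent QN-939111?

Base term: filing date + 24 years → 8 July 2042.
Appellate Stay Credit: +50 days → 27 August 2042.
Product Clearance Extension: 682 days (within the 1178-day cap) → +682 days → 9 July 2044.
Administrative Delay Adjustment: +752 days → 31 July 2046.
Response Delay Deduction: −54 days → 7 June 2046.

June 7, 2046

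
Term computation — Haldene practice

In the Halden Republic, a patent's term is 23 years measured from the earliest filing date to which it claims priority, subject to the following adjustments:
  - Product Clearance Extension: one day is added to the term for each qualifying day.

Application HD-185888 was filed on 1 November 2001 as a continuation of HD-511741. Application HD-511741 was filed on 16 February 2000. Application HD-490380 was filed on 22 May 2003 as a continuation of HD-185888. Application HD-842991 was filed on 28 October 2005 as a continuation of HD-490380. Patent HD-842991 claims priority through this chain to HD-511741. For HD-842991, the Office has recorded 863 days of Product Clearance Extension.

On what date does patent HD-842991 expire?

June 28, 2025

Earliest priority filing: 16 February 2000.
Base term: 16 February 2000 + 23 years → 16 February 2023.
Product Clearance Extension: +863 days → 28 June 2025.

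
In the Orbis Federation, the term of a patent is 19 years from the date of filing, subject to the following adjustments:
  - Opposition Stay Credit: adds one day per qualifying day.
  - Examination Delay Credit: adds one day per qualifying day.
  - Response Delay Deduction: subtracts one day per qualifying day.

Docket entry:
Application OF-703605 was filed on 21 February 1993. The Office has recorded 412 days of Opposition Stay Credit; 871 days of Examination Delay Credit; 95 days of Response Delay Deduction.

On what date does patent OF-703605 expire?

Base term: filing date + 19 years → 21 February 2012.
Opposition Stay Credit: +412 days → 8 April 2013.
Examination Delay Credit: +871 days → 27 August 2015.
Response Delay Deduction: −95 days → 24 May 2015.

2015-05-24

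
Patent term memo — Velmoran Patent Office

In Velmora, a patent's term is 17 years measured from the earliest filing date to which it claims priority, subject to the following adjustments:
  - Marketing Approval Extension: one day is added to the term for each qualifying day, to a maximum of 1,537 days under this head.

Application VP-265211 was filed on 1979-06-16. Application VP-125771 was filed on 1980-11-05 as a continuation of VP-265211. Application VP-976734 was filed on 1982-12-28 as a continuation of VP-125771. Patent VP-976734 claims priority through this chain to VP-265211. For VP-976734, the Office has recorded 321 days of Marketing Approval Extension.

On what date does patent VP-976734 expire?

May 3, 1997

Earliest priority filing: 16 June 1979.
Base term: 16 June 1979 + 17 years → 16 June 1996.
Marketing Approval Extension: 321 days (within the 1537-day cap) → +321 days → 3 May 1997.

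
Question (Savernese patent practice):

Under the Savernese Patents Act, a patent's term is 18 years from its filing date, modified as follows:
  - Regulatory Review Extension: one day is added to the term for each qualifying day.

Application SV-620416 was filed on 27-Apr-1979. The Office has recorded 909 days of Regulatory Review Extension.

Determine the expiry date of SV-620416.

1999-10-23

Base term: filing date + 18 years → 27 April 1997.
Regulatory Review Extension: +909 days → 23 October 1999.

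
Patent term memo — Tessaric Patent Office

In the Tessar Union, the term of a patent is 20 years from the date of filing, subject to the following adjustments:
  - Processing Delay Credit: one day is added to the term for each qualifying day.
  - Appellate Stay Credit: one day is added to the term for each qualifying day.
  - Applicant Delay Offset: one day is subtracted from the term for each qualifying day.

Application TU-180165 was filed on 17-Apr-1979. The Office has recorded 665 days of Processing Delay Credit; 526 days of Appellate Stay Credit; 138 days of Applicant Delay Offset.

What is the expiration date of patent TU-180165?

Base term: filing date + 20 years → 17 April 1999.
Processing Delay Credit: +665 days → 10 February 2001.
Appellate Stay Credit: +526 days → 21 July 2002.
Applicant Delay Offset: −138 days → 5 March 2002.

2002-03-05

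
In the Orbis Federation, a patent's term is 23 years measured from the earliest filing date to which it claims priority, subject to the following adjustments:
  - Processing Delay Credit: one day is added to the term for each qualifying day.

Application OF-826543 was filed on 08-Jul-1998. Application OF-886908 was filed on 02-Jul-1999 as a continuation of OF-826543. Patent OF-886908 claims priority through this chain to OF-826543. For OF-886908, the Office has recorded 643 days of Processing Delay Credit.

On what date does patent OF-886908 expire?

2023-04-12

Earliest priority filing: 8 July 1998.
Base term: 8 July 1998 + 23 years → 8 July 2021.
Processing Delay Credit: +643 days → 12 April 2023.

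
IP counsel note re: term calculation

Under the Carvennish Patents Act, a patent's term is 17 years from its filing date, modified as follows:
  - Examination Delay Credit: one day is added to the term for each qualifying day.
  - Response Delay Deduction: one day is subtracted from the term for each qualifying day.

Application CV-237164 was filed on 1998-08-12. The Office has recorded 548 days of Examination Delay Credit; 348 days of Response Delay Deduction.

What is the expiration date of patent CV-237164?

2016-02-28

Base term: filing date + 17 years → 12 August 2015.
Examination Delay Credit: +548 days → 10 February 2017.
Response Delay Deduction: −348 days → 28 February 2016.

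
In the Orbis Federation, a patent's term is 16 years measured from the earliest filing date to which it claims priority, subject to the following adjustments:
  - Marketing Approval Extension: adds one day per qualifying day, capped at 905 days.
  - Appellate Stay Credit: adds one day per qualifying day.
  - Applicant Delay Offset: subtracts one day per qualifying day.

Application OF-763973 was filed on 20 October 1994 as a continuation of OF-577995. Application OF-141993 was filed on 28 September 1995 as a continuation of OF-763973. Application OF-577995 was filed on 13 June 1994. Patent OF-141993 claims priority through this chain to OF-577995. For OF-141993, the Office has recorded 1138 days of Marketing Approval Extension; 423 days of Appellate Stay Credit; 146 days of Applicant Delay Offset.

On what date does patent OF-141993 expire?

Earliest priority filing: 13 June 1994.
Base term: 13 June 1994 + 16 years → 13 June 2010.
Marketing Approval Extension: 1138 days claimed exceeds the 905-day cap, so +905 days → 4 December 2012.
Appellate Stay Credit: +423 days → 31 January 2014.
Applicant Delay Offset: −146 days → 7 September 2013.

September 7, 2013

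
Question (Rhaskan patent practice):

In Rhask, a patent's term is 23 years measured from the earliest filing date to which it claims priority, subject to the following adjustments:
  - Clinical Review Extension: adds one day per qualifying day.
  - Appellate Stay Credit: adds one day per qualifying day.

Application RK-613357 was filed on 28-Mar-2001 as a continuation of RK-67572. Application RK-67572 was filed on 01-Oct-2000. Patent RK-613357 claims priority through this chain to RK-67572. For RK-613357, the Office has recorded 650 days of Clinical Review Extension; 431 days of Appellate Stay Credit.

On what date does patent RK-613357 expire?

Earliest priority filing: 1 October 2000.
Base term: 1 October 2000 + 23 years → 1 October 2023.
Clinical Review Extension: +650 days → 12 July 2025.
Appellate Stay Credit: +431 days → 16 September 2026.

September 16, 2026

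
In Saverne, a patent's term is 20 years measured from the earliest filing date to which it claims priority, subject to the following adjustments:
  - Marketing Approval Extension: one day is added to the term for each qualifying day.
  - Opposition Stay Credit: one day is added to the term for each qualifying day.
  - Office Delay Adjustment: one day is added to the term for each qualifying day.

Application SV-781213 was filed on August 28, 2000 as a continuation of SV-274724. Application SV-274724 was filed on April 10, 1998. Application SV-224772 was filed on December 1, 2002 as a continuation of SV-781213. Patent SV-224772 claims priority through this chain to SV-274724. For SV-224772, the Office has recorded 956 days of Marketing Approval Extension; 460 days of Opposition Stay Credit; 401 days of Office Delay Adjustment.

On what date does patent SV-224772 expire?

2023-04-01

Earliest priority filing: 10 April 1998.
Base term: 10 April 1998 + 20 years → 10 April 2018.
Marketing Approval Extension: +956 days → 21 November 2020.
Opposition Stay Credit: +460 days → 24 February 2022.
Office Delay Adjustment: +401 days → 1 April 2023.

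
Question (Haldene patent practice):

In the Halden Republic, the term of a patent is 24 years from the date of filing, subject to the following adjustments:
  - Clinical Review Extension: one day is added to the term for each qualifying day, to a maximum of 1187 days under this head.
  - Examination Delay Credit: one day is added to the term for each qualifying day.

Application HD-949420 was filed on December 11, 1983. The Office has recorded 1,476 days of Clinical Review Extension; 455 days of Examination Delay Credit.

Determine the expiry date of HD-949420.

2012-06-09

Base term: filing date + 24 years → 11 December 2007.
Clinical Review Extension: 1476 days claimed exceeds the 1187-day cap, so +1187 days → 12 March 2011.
Examination Delay Credit: +455 days → 9 June 2012.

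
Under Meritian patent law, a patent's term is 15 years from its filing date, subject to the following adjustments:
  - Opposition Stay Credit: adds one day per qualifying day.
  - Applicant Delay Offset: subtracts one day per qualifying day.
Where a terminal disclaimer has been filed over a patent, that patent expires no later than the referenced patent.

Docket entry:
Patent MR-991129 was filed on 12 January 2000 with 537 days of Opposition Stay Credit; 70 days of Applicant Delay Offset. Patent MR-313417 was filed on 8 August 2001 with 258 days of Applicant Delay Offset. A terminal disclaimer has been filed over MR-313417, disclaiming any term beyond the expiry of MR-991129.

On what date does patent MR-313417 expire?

Natural term of MR-313417:
  Base: filing + 15 years → 8 August 2016.
  Applicant Delay Offset: −258 days → 24 November 2015.
Expiry of referenced patent MR-991129:
  Base: filing + 15 years → 12 January 2015.
  Opposition Stay Credit: +537 days → 2 July 2016.
  Applicant Delay Offset: −70 days → 23 April 2016.
Terminal disclaimer: MR-313417 expires on the earlier of 24 November 2015 and 23 April 2016.

2015-11-24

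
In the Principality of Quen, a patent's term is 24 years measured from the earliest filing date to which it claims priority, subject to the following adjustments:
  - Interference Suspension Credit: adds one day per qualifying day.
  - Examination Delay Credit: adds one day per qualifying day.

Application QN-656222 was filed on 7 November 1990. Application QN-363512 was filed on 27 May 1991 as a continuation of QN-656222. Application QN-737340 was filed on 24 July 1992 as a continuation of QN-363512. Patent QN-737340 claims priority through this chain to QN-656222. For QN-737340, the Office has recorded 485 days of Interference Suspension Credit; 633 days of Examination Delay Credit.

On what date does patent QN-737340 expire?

November 29, 2017

Earliest priority filing: 7 November 1990.
Base term: 7 November 1990 + 24 years → 7 November 2014.
Interference Suspension Credit: +485 days → 6 March 2016.
Examination Delay Credit: +633 days → 29 November 2017.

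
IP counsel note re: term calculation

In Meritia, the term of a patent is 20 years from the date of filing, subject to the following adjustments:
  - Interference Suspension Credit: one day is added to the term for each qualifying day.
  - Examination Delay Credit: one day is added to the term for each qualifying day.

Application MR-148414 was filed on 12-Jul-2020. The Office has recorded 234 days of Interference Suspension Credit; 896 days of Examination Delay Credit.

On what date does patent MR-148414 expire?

August 16, 2043

Base term: filing date + 20 years → 12 July 2040.
Interference Suspension Credit: +234 days → 3 March 2041.
Examination Delay Credit: +896 days → 16 August 2043.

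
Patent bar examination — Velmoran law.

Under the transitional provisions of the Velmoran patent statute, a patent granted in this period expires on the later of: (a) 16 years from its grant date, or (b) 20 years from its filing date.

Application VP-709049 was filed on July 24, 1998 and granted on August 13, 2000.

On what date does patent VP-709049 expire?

(a) grant + 16 years → 13 August 2016.
(b) filing + 20 years → 24 July 2018.
Later of the two: 24 July 2018.

2018-07-24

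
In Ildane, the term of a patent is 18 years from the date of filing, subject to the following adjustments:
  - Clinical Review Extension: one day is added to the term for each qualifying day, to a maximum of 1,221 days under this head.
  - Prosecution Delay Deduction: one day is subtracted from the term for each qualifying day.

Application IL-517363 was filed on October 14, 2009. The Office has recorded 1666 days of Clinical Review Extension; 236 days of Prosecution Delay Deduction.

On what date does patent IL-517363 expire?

2030-06-25

Base term: filing date + 18 years → 14 October 2027.
Clinical Review Extension: 1666 days claimed exceeds the 1221-day cap, so +1221 days → 16 February 2031.
Prosecution Delay Deduction: −236 days → 25 June 2030.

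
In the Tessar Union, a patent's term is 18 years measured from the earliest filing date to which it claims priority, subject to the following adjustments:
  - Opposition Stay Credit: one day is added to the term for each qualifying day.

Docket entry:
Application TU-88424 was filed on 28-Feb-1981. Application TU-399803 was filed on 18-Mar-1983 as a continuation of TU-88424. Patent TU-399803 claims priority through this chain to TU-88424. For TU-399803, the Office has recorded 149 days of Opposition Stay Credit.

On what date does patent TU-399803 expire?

Earliest priority filing: 28 February 1981.
Base term: 28 February 1981 + 18 years → 28 February 1999.
Opposition Stay Credit: +149 days → 27 July 1999.

July 27, 1999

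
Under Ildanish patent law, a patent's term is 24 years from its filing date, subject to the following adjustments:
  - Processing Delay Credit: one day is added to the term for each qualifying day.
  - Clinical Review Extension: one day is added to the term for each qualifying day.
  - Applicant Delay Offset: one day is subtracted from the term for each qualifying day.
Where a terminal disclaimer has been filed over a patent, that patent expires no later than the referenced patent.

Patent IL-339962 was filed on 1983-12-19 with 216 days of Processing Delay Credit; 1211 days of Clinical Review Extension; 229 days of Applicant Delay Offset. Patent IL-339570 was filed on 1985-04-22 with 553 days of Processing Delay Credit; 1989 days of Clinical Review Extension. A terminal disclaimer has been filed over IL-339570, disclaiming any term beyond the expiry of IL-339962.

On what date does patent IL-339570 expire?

Natural term of IL-339570:
  Base: filing + 24 years → 22 April 2009.
  Processing Delay Credit: +553 days → 27 October 2010.
  Clinical Review Extension: +1989 days → 7 April 2016.
Expiry of referenced patent IL-339962:
  Base: filing + 24 years → 19 December 2007.
  Processing Delay Credit: +216 days → 22 July 2008.
  Clinical Review Extension: +1211 days → 15 November 2011.
  Applicant Delay Offset: −229 days → 31 March 2011.
Terminal disclaimer: IL-339570 expires on the earlier of 7 April 2016 and 31 March 2011.

2011-03-31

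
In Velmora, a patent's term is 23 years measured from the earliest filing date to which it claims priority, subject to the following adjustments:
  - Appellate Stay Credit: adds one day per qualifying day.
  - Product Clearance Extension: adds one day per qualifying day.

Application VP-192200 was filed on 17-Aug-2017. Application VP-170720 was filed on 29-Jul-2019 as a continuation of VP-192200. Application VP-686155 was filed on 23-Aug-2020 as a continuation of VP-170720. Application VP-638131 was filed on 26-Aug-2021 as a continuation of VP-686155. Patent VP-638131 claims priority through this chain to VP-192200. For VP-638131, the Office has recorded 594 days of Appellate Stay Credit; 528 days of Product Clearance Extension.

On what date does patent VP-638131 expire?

Earliest priority filing: 17 August 2017.
Base term: 17 August 2017 + 23 years → 17 August 2040.
Appellate Stay Credit: +594 days → 3 April 2042.
Product Clearance Extension: +528 days → 13 September 2043.

2043-09-13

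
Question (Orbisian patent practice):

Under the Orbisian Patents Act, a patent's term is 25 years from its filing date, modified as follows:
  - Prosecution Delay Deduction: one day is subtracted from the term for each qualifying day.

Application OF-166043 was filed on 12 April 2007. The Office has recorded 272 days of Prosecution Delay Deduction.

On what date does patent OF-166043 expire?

Base term: filing date + 25 years → 12 April 2032.
Prosecution Delay Deduction: −272 days → 15 July 2031.

July 15, 2031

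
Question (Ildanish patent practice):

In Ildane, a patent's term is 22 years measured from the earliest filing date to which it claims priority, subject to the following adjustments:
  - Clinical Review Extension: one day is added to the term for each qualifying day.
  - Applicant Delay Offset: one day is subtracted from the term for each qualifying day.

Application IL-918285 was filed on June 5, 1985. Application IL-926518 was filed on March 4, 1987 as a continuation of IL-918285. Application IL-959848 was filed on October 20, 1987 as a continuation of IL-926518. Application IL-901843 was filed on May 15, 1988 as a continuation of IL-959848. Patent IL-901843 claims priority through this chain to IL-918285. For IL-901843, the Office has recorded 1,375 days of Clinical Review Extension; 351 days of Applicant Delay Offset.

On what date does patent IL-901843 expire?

Earliest priority filing: 5 June 1985.
Base term: 5 June 1985 + 22 years → 5 June 2007.
Clinical Review Extension: +1375 days → 11 March 2011.
Applicant Delay Offset: −351 days → 25 March 2010.

2010-03-25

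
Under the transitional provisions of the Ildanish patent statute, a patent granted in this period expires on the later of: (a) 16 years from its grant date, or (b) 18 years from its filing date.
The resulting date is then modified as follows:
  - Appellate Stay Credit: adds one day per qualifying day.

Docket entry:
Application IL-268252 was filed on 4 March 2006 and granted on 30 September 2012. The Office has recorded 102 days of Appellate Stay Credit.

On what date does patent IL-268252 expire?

(a) grant + 16 years → 30 September 2028.
(b) filing + 18 years → 4 March 2024.
Later of the two: 30 September 2028.
Appellate Stay Credit: +102 days → 10 January 2029.

January 10, 2029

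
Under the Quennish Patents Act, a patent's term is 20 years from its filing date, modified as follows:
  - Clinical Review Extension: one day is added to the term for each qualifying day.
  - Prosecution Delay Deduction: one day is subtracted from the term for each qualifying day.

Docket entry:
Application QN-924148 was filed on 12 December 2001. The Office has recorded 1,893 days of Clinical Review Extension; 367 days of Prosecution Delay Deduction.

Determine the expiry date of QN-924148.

Base term: filing date + 20 years → 12 December 2021.
Clinical Review Extension: +1893 days → 17 February 2027.
Prosecution Delay Deduction: −367 days → 15 February 2026.

2026-02-15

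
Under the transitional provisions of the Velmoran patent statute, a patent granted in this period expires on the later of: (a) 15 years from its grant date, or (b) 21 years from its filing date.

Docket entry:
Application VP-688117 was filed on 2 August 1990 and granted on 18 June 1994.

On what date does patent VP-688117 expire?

2011-08-02

(a) grant + 15 years → 18 June 2009.
(b) filing + 21 years → 2 August 2011.
Later of the two: 2 August 2011.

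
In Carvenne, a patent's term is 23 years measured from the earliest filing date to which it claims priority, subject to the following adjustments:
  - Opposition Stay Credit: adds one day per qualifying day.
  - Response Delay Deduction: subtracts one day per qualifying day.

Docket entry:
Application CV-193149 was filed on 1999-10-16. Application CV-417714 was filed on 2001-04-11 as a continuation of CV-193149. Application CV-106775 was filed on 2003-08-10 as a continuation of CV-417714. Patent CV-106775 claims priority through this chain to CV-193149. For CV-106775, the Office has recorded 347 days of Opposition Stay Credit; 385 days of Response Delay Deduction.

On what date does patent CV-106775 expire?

September 8, 2022

Earliest priority filing: 16 October 1999.
Base term: 16 October 1999 + 23 years → 16 October 2022.
Opposition Stay Credit: +347 days → 28 September 2023.
Response Delay Deduction: −385 days → 8 September 2022.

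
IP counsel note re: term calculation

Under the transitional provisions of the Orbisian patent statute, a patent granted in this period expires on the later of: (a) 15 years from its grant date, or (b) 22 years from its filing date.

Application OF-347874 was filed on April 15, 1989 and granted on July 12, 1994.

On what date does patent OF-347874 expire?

(a) grant + 15 years → 12 July 2009.
(b) filing + 22 years → 15 April 2011.
Later of the two: 15 April 2011.

2011-04-15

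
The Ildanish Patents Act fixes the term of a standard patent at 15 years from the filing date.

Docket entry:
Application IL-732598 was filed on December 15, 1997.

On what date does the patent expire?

2012-12-15

Filing date + 15 years → 15 December 2012.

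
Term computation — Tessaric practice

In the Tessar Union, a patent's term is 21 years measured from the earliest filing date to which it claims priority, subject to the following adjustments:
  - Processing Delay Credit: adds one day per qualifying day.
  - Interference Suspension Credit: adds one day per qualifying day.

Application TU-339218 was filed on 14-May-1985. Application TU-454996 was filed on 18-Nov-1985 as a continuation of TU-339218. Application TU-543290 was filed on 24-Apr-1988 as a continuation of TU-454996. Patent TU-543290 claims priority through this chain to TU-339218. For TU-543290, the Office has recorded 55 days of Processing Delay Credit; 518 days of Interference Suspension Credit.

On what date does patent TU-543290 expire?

Earliest priority filing: 14 May 1985.
Base term: 14 May 1985 + 21 years → 14 May 2006.
Processing Delay Credit: +55 days → 8 July 2006.
Interference Suspension Credit: +518 days → 8 December 2007.

December 8, 2007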